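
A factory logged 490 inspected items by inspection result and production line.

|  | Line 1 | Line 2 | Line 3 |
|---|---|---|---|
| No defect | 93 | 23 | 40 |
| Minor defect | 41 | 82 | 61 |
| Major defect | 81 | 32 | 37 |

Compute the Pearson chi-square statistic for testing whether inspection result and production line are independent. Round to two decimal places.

Row totals: 156, 184, 150. Column totals: 215, 137, 138. Grand total N = 490.
Expected counts (row total × column total / N):
  No defect, Line 1: 156×215/490 = 68.449
  No defect, Line 2: 156×137/490 = 43.616
  No defect, Line 3: 156×138/490 = 43.935
  Minor defect, Line 1: 184×215/490 = 80.735
  Minor defect, Line 2: 184×137/490 = 51.445
  Minor defect, Line 3: 184×138/490 = 51.820
  Major defect, Line 1: 150×215/490 = 65.816
  Major defect, Line 2: 150×137/490 = 41.939
  Major defect, Line 3: 150×138/490 = 42.245
Contributions (O − E)²/E:
  (93 − 68.449)²/68.449 = 8.8058
  (23 − 43.616)²/43.616 = 9.7446
  (40 − 43.935)²/43.935 = 0.3524
  (41 − 80.735)²/80.735 = 19.5562
  (82 − 51.445)²/51.445 = 18.1477
  (61 − 51.820)²/51.820 = 1.6263
  (81 − 65.816)²/65.816 = 3.5030
  (32 − 41.939)²/41.939 = 2.3554
  (37 − 42.245)²/42.245 = 0.6512
χ² = 8.8058 + 9.7446 + 0.3524 + 19.5562 + 18.1477 + 1.6263 + 3.5030 + 2.3554 + 0.6512 = 64.74

64.74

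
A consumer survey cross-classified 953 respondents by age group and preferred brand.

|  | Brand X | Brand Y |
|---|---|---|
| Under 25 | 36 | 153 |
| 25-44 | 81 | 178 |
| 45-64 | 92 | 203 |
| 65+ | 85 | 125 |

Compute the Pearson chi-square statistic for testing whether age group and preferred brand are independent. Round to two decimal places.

Row totals: 189, 259, 295, 210. Column totals: 294, 659. Grand total N = 953.
Expected counts (row total × column total / N):
  Under 25, Brand X: 189×294/953 = 58.306
  Under 25, Brand Y: 189×659/953 = 130.694
  25-44, Brand X: 259×294/953 = 79.901
  25-44, Brand Y: 259×659/953 = 179.099
  45-64, Brand X: 295×294/953 = 91.007
  45-64, Brand Y: 295×659/953 = 203.993
  65+, Brand X: 210×294/953 = 64.785
  65+, Brand Y: 210×659/953 = 145.215
Contributions (O − E)²/E:
  (36 − 58.306)²/58.306 = 8.5336
  (153 − 130.694)²/130.694 = 3.8070
  (81 − 79.901)²/79.901 = 0.0151
  (178 − 179.099)²/179.099 = 0.0067
  (92 − 91.007)²/91.007 = 0.0108
  (203 − 203.993)²/203.993 = 0.0048
  (85 − 64.785)²/64.785 = 6.3077
  (125 − 145.215)²/145.215 = 2.8141
χ² = 8.5336 + 3.8070 + 0.0151 + 0.0067 + 0.0108 + 0.0048 + 6.3077 + 2.8141 = 21.50

21.50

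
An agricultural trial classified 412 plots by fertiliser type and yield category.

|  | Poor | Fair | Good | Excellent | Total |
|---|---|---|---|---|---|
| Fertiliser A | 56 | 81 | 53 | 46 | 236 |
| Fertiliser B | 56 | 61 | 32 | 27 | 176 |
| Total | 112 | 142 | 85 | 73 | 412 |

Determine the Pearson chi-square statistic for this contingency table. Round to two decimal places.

Grand total N = 412.
Expected counts (row total × column total / N):
  Fertiliser A, Poor: 236×112/412 = 64.155
  Fertiliser A, Fair: 236×142/412 = 81.340
  Fertiliser A, Good: 236×85/412 = 48.689
  Fertiliser A, Excellent: 236×73/412 = 41.816
  Fertiliser B, Poor: 176×112/412 = 47.845
  Fertiliser B, Fair: 176×142/412 = 60.660
  Fertiliser B, Good: 176×85/412 = 36.311
  Fertiliser B, Excellent: 176×73/412 = 31.184
Contributions (O − E)²/E:
  (56 − 64.155)²/64.155 = 1.0366
  (81 − 81.340)²/81.340 = 0.0014
  (53 − 48.689)²/48.689 = 0.3817
  (46 − 41.816)²/41.816 = 0.4186
  (56 − 47.845)²/47.845 = 1.3900
  (61 − 60.660)²/60.660 = 0.0019
  (32 − 36.311)²/36.311 = 0.5118
  (27 − 31.184)²/31.184 = 0.5614
χ² = 1.0366 + 0.0014 + 0.3817 + 0.4186 + 1.3900 + 0.0019 + 0.5118 + 0.5614 = 4.30

4.30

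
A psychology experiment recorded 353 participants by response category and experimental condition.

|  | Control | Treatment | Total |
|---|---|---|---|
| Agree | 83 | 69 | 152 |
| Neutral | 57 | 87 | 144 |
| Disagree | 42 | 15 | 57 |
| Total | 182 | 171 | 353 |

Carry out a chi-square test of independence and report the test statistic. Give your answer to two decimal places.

Grand total N = 353.
Expected counts (row total × column total / N):
  Agree, Control: 152×182/353 = 78.3683
  Agree, Treatment: 152×171/353 = 73.6317
  Neutral, Control: 144×182/353 = 74.2436
  Neutral, Treatment: 144×171/353 = 69.7564
  Disagree, Control: 57×182/353 = 29.3881
  Disagree, Treatment: 57×171/353 = 27.6119
Contributions (O − E)²/E:
  (83 − 78.3683)²/78.3683 = 0.2737
  (69 − 73.6317)²/73.6317 = 0.2914
  (57 − 74.2436)²/74.2436 = 4.0049
  (87 − 69.7564)²/69.7564 = 4.2626
  (42 − 29.3881)²/29.3881 = 5.4124
  (15 − 27.6119)²/27.6119 = 5.7606
χ² = 0.2737 + 0.2914 + 4.0049 + 4.2626 + 5.4124 + 5.7606 = 20.01

20.01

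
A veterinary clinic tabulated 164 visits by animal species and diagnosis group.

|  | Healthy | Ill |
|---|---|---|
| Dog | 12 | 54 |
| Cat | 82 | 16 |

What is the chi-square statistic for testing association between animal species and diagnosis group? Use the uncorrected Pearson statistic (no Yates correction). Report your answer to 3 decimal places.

69.145

Row totals: 66, 98. Column totals: 94, 70. Grand total N = 164.
Expected counts (row total × column total / N):
  Dog, Healthy: 66×94/164 = 37.82927
  Dog, Ill: 66×70/164 = 28.17073
  Cat, Healthy: 98×94/164 = 56.17073
  Cat, Ill: 98×70/164 = 41.82927
Contributions (O − E)²/E:
  (12 − 37.82927)²/37.82927 = 17.6358
  (54 − 28.17073)²/28.17073 = 23.6824
  (82 − 56.17073)²/56.17073 = 11.8772
  (16 − 41.82927)²/41.82927 = 15.9494
χ² = 17.6358 + 23.6824 + 11.8772 + 15.9494 = 69.145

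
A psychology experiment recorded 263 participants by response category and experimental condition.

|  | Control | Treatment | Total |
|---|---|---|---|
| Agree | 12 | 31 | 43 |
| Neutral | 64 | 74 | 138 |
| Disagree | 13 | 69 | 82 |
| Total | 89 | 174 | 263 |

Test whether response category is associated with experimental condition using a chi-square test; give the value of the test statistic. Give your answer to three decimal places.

22.213

Grand total N = 263.
Expected counts (row total × column total / N):
  Agree, Control: 43×89/263 = 14.5513
  Agree, Treatment: 43×174/263 = 28.4487
  Neutral, Control: 138×89/263 = 46.6996
  Neutral, Treatment: 138×174/263 = 91.3004
  Disagree, Control: 82×89/263 = 27.7490
  Disagree, Treatment: 82×174/263 = 54.2510
Contributions (O − E)²/E:
  (12 − 14.5513)²/14.5513 = 0.4473
  (31 − 28.4487)²/28.4487 = 0.2288
  (64 − 46.6996)²/46.6996 = 6.4091
  (74 − 91.3004)²/91.3004 = 3.2782
  (13 − 27.7490)²/27.7490 = 7.8393
  (69 − 54.2510)²/54.2510 = 4.0098
χ² = 0.4473 + 0.2288 + 6.4091 + 3.2782 + 7.8393 + 4.0098 = 22.213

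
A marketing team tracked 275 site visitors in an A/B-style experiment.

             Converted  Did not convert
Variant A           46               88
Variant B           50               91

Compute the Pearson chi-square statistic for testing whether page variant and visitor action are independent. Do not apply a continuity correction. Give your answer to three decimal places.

0.039

Row totals: 134, 141. Column totals: 96, 179. Grand total N = 275.
Expected counts (row total × column total / N):
  Variant A, Converted: 134×96/275 = 46.7782
  Variant A, Did not convert: 134×179/275 = 87.2218
  Variant B, Converted: 141×96/275 = 49.2218
  Variant B, Did not convert: 141×179/275 = 91.7782
Contributions (O − E)²/E:
  (46 − 46.7782)²/46.7782 = 0.0129
  (88 − 87.2218)²/87.2218 = 0.0069
  (50 − 49.2218)²/49.2218 = 0.0123
  (91 − 91.7782)²/91.7782 = 0.0066
χ² = 0.0129 + 0.0069 + 0.0123 + 0.0066 = 0.039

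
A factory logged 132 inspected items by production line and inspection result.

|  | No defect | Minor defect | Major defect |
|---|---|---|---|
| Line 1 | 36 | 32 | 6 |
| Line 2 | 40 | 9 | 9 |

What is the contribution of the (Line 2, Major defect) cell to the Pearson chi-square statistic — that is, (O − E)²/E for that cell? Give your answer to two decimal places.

0.88

Row total (Line 2) = 58; column total (Major defect) = 15; N = 132.
Expected count E = 58 × 15 / 132 = 6.591.
Contribution = (O − E)²/E = (9 − 6.591)² / 6.591 = 0.88.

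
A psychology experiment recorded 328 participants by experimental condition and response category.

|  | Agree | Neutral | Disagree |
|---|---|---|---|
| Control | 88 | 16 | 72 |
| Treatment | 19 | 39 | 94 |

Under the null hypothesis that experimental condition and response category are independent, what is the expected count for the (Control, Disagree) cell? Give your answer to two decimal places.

89.07

Row total (Control) = 176; column total (Disagree) = 166; grand total N = 328.
Expected count = (row total × column total) / N = 176 × 166 / 328 = 89.07.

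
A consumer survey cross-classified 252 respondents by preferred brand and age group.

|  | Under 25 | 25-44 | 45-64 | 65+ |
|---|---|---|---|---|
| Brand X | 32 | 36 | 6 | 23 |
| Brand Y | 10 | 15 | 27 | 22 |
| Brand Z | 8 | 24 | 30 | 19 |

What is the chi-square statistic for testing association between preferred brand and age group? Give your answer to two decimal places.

41.11

Row totals: 97, 74, 81. Column totals: 50, 75, 63, 64. Grand total N = 252.
Expected counts (row total × column total / N):
  Brand X, Under 25: 97×50/252 = 19.246
  Brand X, 25-44: 97×75/252 = 28.869
  Brand X, 45-64: 97×63/252 = 24.250
  Brand X, 65+: 97×64/252 = 24.635
  Brand Y, Under 25: 74×50/252 = 14.683
  Brand Y, 25-44: 74×75/252 = 22.024
  Brand Y, 45-64: 74×63/252 = 18.500
  Brand Y, 65+: 74×64/252 = 18.794
  Brand Z, Under 25: 81×50/252 = 16.071
  Brand Z, 25-44: 81×75/252 = 24.107
  Brand Z, 45-64: 81×63/252 = 20.250
  Brand Z, 65+: 81×64/252 = 20.571
Contributions (O − E)²/E:
  (32 − 19.246)²/19.246 = 8.4519
  (36 − 28.869)²/28.869 = 1.7614
  (6 − 24.250)²/24.250 = 13.7345
  (23 − 24.635)²/24.635 = 0.1085
  (10 − 14.683)²/14.683 = 1.4936
  (15 − 22.024)²/22.024 = 2.2401
  (27 − 18.500)²/18.500 = 3.9054
  (22 − 18.794)²/18.794 = 0.5469
  (8 − 16.071)²/16.071 = 4.0533
  (24 − 24.107)²/24.107 = 0.0005
  (30 − 20.250)²/20.250 = 4.6944
  (19 − 20.571)²/20.571 = 0.1200
χ² = 8.4519 + 1.7614 + 13.7345 + 0.1085 + 1.4936 + 2.2401 + 3.9054 + 0.5469 + 4.0533 + 0.0005 + 4.6944 + 0.1200 = 41.11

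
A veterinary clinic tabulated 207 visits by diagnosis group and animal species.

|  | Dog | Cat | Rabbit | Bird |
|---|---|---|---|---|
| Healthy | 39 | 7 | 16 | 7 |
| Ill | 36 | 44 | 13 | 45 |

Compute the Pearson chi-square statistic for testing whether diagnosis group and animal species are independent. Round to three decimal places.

36.048

Row totals: 69, 138. Column totals: 75, 51, 29, 52. Grand total N = 207.
Expected counts (row total × column total / N):
  Healthy, Dog: 69×75/207 = 25.0000
  Healthy, Cat: 69×51/207 = 17.0000
  Healthy, Rabbit: 69×29/207 = 9.6667
  Healthy, Bird: 69×52/207 = 17.3333
  Ill, Dog: 138×75/207 = 50.0000
  Ill, Cat: 138×51/207 = 34.0000
  Ill, Rabbit: 138×29/207 = 19.3333
  Ill, Bird: 138×52/207 = 34.6667
Contributions (O − E)²/E:
  (39 − 25.0000)²/25.0000 = 7.8400
  (7 − 17.0000)²/17.0000 = 5.8824
  (16 − 9.6667)²/9.6667 = 4.1494
  (7 − 17.3333)²/17.3333 = 6.1602
  (36 − 50.0000)²/50.0000 = 3.9200
  (44 − 34.0000)²/34.0000 = 2.9412
  (13 − 19.3333)²/19.3333 = 2.0747
  (45 − 34.6667)²/34.6667 = 3.0801
χ² = 7.8400 + 5.8824 + 4.1494 + 6.1602 + 3.9200 + 2.9412 + 2.0747 + 3.0801 = 36.048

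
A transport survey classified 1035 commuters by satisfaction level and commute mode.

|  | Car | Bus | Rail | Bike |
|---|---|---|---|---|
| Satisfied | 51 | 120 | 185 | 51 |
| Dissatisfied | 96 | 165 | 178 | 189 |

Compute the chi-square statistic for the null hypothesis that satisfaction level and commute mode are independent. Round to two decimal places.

Row totals: 407, 628. Column totals: 147, 285, 363, 240. Grand total N = 1035.
Expected counts (row total × column total / N):
  Satisfied, Car: 407×147/1035 = 57.806
  Satisfied, Bus: 407×285/1035 = 112.072
  Satisfied, Rail: 407×363/1035 = 142.745
  Satisfied, Bike: 407×240/1035 = 94.377
  Dissatisfied, Car: 628×147/1035 = 89.194
  Dissatisfied, Bus: 628×285/1035 = 172.928
  Dissatisfied, Rail: 628×363/1035 = 220.255
  Dissatisfied, Bike: 628×240/1035 = 145.623
Contributions (O − E)²/E:
  (51 − 57.806)²/57.806 = 0.8013
  (120 − 112.072)²/112.072 = 0.5608
  (185 − 142.745)²/142.745 = 12.5082
  (51 − 94.377)²/94.377 = 19.9367
  (96 − 89.194)²/89.194 = 0.5193
  (165 − 172.928)²/172.928 = 0.3635
  (178 − 220.255)²/220.255 = 8.1064
  (189 − 145.623)²/145.623 = 12.9208
χ² = 0.8013 + 0.5608 + 12.5082 + 19.9367 + 0.5193 + 0.3635 + 8.1064 + 12.9208 = 55.72

55.72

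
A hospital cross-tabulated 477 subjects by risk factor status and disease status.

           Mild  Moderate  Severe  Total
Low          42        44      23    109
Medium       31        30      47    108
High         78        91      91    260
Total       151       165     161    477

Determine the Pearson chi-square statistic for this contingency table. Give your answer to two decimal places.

Grand total N = 477.
Expected counts (row total × column total / N):
  Low, Mild: 109×151/477 = 34.505
  Low, Moderate: 109×165/477 = 37.704
  Low, Severe: 109×161/477 = 36.790
  Medium, Mild: 108×151/477 = 34.189
  Medium, Moderate: 108×165/477 = 37.358
  Medium, Severe: 108×161/477 = 36.453
  High, Mild: 260×151/477 = 82.306
  High, Moderate: 260×165/477 = 89.937
  High, Severe: 260×161/477 = 87.757
Contributions (O − E)²/E:
  (42 − 34.505)²/34.505 = 1.6280
  (44 − 37.704)²/37.704 = 1.0513
  (23 − 36.790)²/36.790 = 5.1689
  (31 − 34.189)²/34.189 = 0.2975
  (30 − 37.358)²/37.358 = 1.4492
  (47 − 36.453)²/36.453 = 3.0516
  (78 − 82.306)²/82.306 = 0.2253
  (91 − 89.937)²/89.937 = 0.0126
  (91 − 87.757)²/87.757 = 0.1198
χ² = 1.6280 + 1.0513 + 5.1689 + 0.2975 + 1.4492 + 3.0516 + 0.2253 + 0.0126 + 0.1198 = 13.00

13.00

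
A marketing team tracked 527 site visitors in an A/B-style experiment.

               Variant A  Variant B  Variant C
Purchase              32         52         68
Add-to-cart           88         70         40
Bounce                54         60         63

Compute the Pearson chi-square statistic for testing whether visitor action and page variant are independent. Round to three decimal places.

Row totals: 152, 198, 177. Column totals: 174, 182, 171. Grand total N = 527.
Expected counts (row total × column total / N):
  Purchase, Variant A: 152×174/527 = 50.1860
  Purchase, Variant B: 152×182/527 = 52.4934
  Purchase, Variant C: 152×171/527 = 49.3207
  Add-to-cart, Variant A: 198×174/527 = 65.3738
  Add-to-cart, Variant B: 198×182/527 = 68.3795
  Add-to-cart, Variant C: 198×171/527 = 64.2467
  Bounce, Variant A: 177×174/527 = 58.4402
  Bounce, Variant B: 177×182/527 = 61.1271
  Bounce, Variant C: 177×171/527 = 57.4326
Contributions (O − E)²/E:
  (32 − 50.1860)²/50.1860 = 6.5901
  (52 − 52.4934)²/52.4934 = 0.0046
  (68 − 49.3207)²/49.3207 = 7.0744
  (88 − 65.3738)²/65.3738 = 7.8310
  (70 − 68.3795)²/68.3795 = 0.0384
  (40 − 64.2467)²/64.2467 = 9.1507
  (54 − 58.4402)²/58.4402 = 0.3374
  (60 − 61.1271)²/61.1271 = 0.0208
  (63 − 57.4326)²/57.4326 = 0.5397
χ² = 6.5901 + 0.0046 + 7.0744 + 7.8310 + 0.0384 + 9.1507 + 0.3374 + 0.0208 + 0.5397 = 31.587

31.587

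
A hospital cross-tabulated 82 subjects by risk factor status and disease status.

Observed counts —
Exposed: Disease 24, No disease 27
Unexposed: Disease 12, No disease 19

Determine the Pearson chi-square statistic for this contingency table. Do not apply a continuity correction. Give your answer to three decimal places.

0.546

Row totals: 51, 31. Column totals: 36, 46. Grand total N = 82.
Expected counts (row total × column total / N):
  Exposed, Disease: 51×36/82 = 22.3902
  Exposed, No disease: 51×46/82 = 28.6098
  Unexposed, Disease: 31×36/82 = 13.6098
  Unexposed, No disease: 31×46/82 = 17.3902
Contributions (O − E)²/E:
  (24 − 22.3902)²/22.3902 = 0.1157
  (27 − 28.6098)²/28.6098 = 0.0906
  (12 − 13.6098)²/13.6098 = 0.1904
  (19 − 17.3902)²/17.3902 = 0.1490
χ² = 0.1157 + 0.0906 + 0.1904 + 0.1490 = 0.546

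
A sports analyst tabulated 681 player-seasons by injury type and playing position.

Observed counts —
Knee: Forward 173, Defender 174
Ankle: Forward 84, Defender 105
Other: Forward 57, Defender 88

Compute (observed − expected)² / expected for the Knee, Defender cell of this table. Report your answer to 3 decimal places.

0.904

Row total (Knee) = 347; column total (Defender) = 367; N = 681.
Expected count E = 347 × 367 / 681 = 187.0029.
Contribution = (O − E)²/E = (174 − 187.0029)² / 187.0029 = 0.904.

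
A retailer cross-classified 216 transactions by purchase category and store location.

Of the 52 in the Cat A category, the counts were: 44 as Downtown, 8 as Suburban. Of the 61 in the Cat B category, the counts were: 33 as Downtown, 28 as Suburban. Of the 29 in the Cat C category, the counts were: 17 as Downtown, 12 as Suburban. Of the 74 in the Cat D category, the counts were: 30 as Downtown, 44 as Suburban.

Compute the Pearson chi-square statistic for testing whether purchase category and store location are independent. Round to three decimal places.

Row totals: 52, 61, 29, 74. Column totals: 124, 92. Grand total N = 216.
Expected counts (row total × column total / N):
  Cat A, Downtown: 52×124/216 = 29.8519
  Cat A, Suburban: 52×92/216 = 22.1481
  Cat B, Downtown: 61×124/216 = 35.0185
  Cat B, Suburban: 61×92/216 = 25.9815
  Cat C, Downtown: 29×124/216 = 16.6481
  Cat C, Suburban: 29×92/216 = 12.3519
  Cat D, Downtown: 74×124/216 = 42.4815
  Cat D, Suburban: 74×92/216 = 31.5185
Contributions (O − E)²/E:
  (44 − 29.8519)²/29.8519 = 6.7054
  (8 − 22.1481)²/22.1481 = 9.0377
  (33 − 35.0185)²/35.0185 = 0.1163
  (28 − 25.9815)²/25.9815 = 0.1568
  (17 − 16.6481)²/16.6481 = 0.0074
  (12 − 12.3519)²/12.3519 = 0.0100
  (30 − 42.4815)²/42.4815 = 3.6672
  (44 − 31.5185)²/31.5185 = 4.9427
χ² = 6.7054 + 9.0377 + 0.1163 + 0.1568 + 0.0074 + 0.0100 + 3.6672 + 4.9427 = 24.644

24.644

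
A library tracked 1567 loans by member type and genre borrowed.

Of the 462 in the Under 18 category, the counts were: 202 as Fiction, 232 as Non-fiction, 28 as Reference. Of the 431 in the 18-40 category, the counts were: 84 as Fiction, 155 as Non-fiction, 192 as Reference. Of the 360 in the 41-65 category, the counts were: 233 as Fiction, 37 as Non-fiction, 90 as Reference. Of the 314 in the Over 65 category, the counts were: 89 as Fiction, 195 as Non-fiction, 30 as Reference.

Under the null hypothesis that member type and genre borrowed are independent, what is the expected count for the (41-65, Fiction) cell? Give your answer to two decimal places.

Row total (41-65) = 360; column total (Fiction) = 608; grand total N = 1567.
Expected count = (row total × column total) / N = 360 × 608 / 1567 = 139.68.

139.68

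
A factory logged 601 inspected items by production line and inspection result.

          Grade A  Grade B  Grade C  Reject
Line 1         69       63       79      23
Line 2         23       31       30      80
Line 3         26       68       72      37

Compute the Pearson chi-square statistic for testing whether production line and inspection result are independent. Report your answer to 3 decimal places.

102.942

Row totals: 234, 164, 203. Column totals: 118, 162, 181, 140. Grand total N = 601.
Expected counts (row total × column total / N):
  Line 1, Grade A: 234×118/601 = 45.9434
  Line 1, Grade B: 234×162/601 = 63.0749
  Line 1, Grade C: 234×181/601 = 70.4725
  Line 1, Reject: 234×140/601 = 54.5092
  Line 2, Grade A: 164×118/601 = 32.1997
  Line 2, Grade B: 164×162/601 = 44.2063
  Line 2, Grade C: 164×181/601 = 49.3910
  Line 2, Reject: 164×140/601 = 38.2030
  Line 3, Grade A: 203×118/601 = 39.8569
  Line 3, Grade B: 203×162/601 = 54.7188
  Line 3, Grade C: 203×181/601 = 61.1364
  Line 3, Reject: 203×140/601 = 47.2879
Contributions (O − E)²/E:
  (69 − 45.9434)²/45.9434 = 11.5709
  (63 − 63.0749)²/63.0749 = 0.0001
  (79 − 70.4725)²/70.4725 = 1.0319
  (23 − 54.5092)²/54.5092 = 18.2140
  (23 − 32.1997)²/32.1997 = 2.6284
  (31 − 44.2063)²/44.2063 = 3.9453
  (30 − 49.3910)²/49.3910 = 7.6129
  (80 − 38.2030)²/38.2030 = 45.7291
  (26 − 39.8569)²/39.8569 = 4.8176
  (68 − 54.7188)²/54.7188 = 3.2236
  (72 − 61.1364)²/61.1364 = 1.9304
  (37 − 47.2879)²/47.2879 = 2.2382
χ² = 11.5709 + 0.0001 + 1.0319 + 18.2140 + 2.6284 + 3.9453 + 7.6129 + 45.7291 + 4.8176 + 3.2236 + 1.9304 + 2.2382 = 102.942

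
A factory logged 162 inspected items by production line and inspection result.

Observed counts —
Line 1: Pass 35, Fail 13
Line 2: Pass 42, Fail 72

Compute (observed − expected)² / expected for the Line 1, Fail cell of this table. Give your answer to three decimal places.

5.895

Row total (Line 1) = 48; column total (Fail) = 85; N = 162.
Expected count E = 48 × 85 / 162 = 25.1852.
Contribution = (O − E)²/E = (13 − 25.1852)² / 25.1852 = 5.895.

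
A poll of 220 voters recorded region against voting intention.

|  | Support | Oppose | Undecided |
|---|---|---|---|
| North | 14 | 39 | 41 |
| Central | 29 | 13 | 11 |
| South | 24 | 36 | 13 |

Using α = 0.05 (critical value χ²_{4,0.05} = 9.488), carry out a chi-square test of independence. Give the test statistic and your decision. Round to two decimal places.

Row totals: 94, 53, 73. Column totals: 67, 88, 65. Grand total N = 220.
Expected counts (row total × column total / N):
  North, Support: 94×67/220 = 28.627
  North, Oppose: 94×88/220 = 37.600
  North, Undecided: 94×65/220 = 27.773
  Central, Support: 53×67/220 = 16.141
  Central, Oppose: 53×88/220 = 21.200
  Central, Undecided: 53×65/220 = 15.659
  South, Support: 73×67/220 = 22.232
  South, Oppose: 73×88/220 = 29.200
  South, Undecided: 73×65/220 = 21.568
Contributions (O − E)²/E:
  (14 − 28.627)²/28.627 = 7.4737
  (39 − 37.600)²/37.600 = 0.0521
  (41 − 27.773)²/27.773 = 6.2994
  (29 − 16.141)²/16.141 = 10.2443
  (13 − 21.200)²/21.200 = 3.1717
  (11 − 15.659)²/15.659 = 1.3862
  (24 − 22.232)²/22.232 = 0.1406
  (36 − 29.200)²/29.200 = 1.5836
  (13 − 21.568)²/21.568 = 3.4037
χ² = 7.4737 + 0.0521 + 6.2994 + 10.2443 + 3.1717 + 1.3862 + 0.1406 + 1.5836 + 3.4037 = 33.76
df = (3−1)(3−1) = 4. Since 33.76 > 9.488, reject the null hypothesis of independence at α = 0.05.

33.76; reject H₀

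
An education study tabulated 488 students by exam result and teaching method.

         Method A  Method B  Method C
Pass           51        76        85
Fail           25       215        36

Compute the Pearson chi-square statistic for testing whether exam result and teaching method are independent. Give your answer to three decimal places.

Row totals: 212, 276. Column totals: 76, 291, 121. Grand total N = 488.
Expected counts (row total × column total / N):
  Pass, Method A: 212×76/488 = 33.0164
  Pass, Method B: 212×291/488 = 126.4180
  Pass, Method C: 212×121/488 = 52.5656
  Fail, Method A: 276×76/488 = 42.9836
  Fail, Method B: 276×291/488 = 164.5820
  Fail, Method C: 276×121/488 = 68.4344
Contributions (O − E)²/E:
  (51 − 33.0164)²/33.0164 = 9.7954
  (76 − 126.4180)²/126.4180 = 20.1077
  (85 − 52.5656)²/52.5656 = 20.0129
  (25 − 42.9836)²/42.9836 = 7.5240
  (215 − 164.5820)²/164.5820 = 15.4450
  (36 − 68.4344)²/68.4344 = 15.3722
χ² = 9.7954 + 20.1077 + 20.0129 + 7.5240 + 15.4450 + 15.3722 = 88.257

88.257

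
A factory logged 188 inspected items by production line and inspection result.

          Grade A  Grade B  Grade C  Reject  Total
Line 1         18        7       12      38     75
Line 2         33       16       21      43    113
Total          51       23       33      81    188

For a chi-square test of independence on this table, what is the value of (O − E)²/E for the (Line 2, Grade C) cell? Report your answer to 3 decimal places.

Row total (Line 2) = 113; column total (Grade C) = 33; N = 188.
Expected count E = 113 × 33 / 188 = 19.83511.
Contribution = (O − E)²/E = (21 − 19.83511)² / 19.83511 = 0.068.

0.068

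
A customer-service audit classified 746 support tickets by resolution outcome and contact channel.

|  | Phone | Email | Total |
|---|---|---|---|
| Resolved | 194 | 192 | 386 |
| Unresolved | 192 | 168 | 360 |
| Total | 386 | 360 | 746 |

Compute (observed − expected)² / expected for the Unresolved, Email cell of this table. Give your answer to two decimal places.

Row total (Unresolved) = 360; column total (Email) = 360; N = 746.
Expected count E = 360 × 360 / 746 = 173.727.
Contribution = (O − E)²/E = (168 − 173.727)² / 173.727 = 0.19.

0.19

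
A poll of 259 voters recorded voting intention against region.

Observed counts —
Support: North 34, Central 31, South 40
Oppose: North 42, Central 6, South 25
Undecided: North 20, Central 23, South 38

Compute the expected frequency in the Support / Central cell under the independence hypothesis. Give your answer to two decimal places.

Row total (Support) = 105; column total (Central) = 60; grand total N = 259.
Expected count = (row total × column total) / N = 105 × 60 / 259 = 24.32.

24.32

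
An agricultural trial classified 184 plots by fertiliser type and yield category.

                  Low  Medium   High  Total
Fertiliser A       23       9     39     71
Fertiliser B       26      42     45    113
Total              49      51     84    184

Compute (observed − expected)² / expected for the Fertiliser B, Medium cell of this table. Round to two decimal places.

Row total (Fertiliser B) = 113; column total (Medium) = 51; N = 184.
Expected count E = 113 × 51 / 184 = 31.321.
Contribution = (O − E)²/E = (42 − 31.321)² / 31.321 = 3.64.

3.64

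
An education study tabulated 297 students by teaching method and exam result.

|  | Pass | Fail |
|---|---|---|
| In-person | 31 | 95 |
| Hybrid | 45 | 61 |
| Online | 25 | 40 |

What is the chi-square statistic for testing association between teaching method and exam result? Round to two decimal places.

Row totals: 126, 106, 65. Column totals: 101, 196. Grand total N = 297.
Expected counts (row total × column total / N):
  In-person, Pass: 126×101/297 = 42.848
  In-person, Fail: 126×196/297 = 83.152
  Hybrid, Pass: 106×101/297 = 36.047
  Hybrid, Fail: 106×196/297 = 69.953
  Online, Pass: 65×101/297 = 22.104
  Online, Fail: 65×196/297 = 42.896
Contributions (O − E)²/E:
  (31 − 42.848)²/42.848 = 3.2761
  (95 − 83.152)²/83.152 = 1.6882
  (45 − 36.047)²/36.047 = 2.2237
  (61 − 69.953)²/69.953 = 1.1459
  (25 − 22.104)²/22.104 = 0.3794
  (40 − 42.896)²/42.896 = 0.1955
χ² = 3.2761 + 1.6882 + 2.2237 + 1.1459 + 0.3794 + 0.1955 = 8.91

8.91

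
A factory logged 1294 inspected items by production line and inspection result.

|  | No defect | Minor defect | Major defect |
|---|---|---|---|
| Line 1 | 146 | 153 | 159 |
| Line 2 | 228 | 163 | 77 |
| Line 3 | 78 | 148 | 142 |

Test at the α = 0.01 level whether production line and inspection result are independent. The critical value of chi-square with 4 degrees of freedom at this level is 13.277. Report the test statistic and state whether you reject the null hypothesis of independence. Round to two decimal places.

91.32; reject H₀

Row totals: 458, 468, 368. Column totals: 452, 464, 378. Grand total N = 1294.
Expected counts (row total × column total / N):
  Line 1, No defect: 458×452/1294 = 159.981
  Line 1, Minor defect: 458×464/1294 = 164.229
  Line 1, Major defect: 458×378/1294 = 133.790
  Line 2, No defect: 468×452/1294 = 163.474
  Line 2, Minor defect: 468×464/1294 = 167.815
  Line 2, Major defect: 468×378/1294 = 136.711
  Line 3, No defect: 368×452/1294 = 128.544
  Line 3, Minor defect: 368×464/1294 = 131.957
  Line 3, Major defect: 368×378/1294 = 107.499
Contributions (O − E)²/E:
  (146 − 159.981)²/159.981 = 1.2218
  (153 − 164.229)²/164.229 = 0.7678
  (159 − 133.790)²/133.790 = 4.7503
  (228 − 163.474)²/163.474 = 25.4695
  (163 − 167.815)²/167.815 = 0.1382
  (77 − 136.711)²/136.711 = 26.0799
  (78 − 128.544)²/128.544 = 19.8741
  (148 − 131.957)²/131.957 = 1.9505
  (142 − 107.499)²/107.499 = 11.0728
χ² = 1.2218 + 0.7678 + 4.7503 + 25.4695 + 0.1382 + 26.0799 + 19.8741 + 1.9505 + 11.0728 = 91.32
df = (3−1)(3−1) = 4. Since 91.32 > 13.277, reject the null hypothesis of independence at α = 0.01.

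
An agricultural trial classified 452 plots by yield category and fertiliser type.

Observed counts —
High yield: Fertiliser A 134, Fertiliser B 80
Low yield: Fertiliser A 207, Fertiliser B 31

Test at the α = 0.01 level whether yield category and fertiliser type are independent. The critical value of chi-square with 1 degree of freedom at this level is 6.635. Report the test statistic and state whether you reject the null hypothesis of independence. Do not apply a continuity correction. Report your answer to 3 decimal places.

Row totals: 214, 238. Column totals: 341, 111. Grand total N = 452.
Expected counts (row total × column total / N):
  High yield, Fertiliser A: 214×341/452 = 161.4469
  High yield, Fertiliser B: 214×111/452 = 52.5531
  Low yield, Fertiliser A: 238×341/452 = 179.5531
  Low yield, Fertiliser B: 238×111/452 = 58.4469
Contributions (O − E)²/E:
  (134 − 161.4469)²/161.4469 = 4.6661
  (80 − 52.5531)²/52.5531 = 14.3347
  (207 − 179.5531)²/179.5531 = 4.1956
  (31 − 58.4469)²/58.4469 = 12.8892
χ² = 4.6661 + 14.3347 + 4.1956 + 12.8892 = 36.086
df = (2−1)(2−1) = 1. Since 36.086 > 6.635, reject the null hypothesis of independence at α = 0.01.

36.086; reject H₀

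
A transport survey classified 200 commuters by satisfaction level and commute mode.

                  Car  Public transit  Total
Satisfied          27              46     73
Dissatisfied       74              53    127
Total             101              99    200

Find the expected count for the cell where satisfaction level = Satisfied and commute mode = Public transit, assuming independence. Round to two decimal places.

36.14

Row total (Satisfied) = 73; column total (Public transit) = 99; grand total N = 200.
Expected count = (row total × column total) / N = 73 × 99 / 200 = 36.14.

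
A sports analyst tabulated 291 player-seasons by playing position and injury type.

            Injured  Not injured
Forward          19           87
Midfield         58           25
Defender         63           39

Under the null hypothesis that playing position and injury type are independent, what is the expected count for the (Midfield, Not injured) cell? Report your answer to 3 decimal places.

43.069

Row total (Midfield) = 83; column total (Not injured) = 151; grand total N = 291.
Expected count = (row total × column total) / N = 83 × 151 / 291 = 43.069.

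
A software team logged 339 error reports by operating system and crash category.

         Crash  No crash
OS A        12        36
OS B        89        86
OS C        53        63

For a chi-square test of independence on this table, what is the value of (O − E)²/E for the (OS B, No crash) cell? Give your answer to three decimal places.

Row total (OS B) = 175; column total (No crash) = 185; N = 339.
Expected count E = 175 × 185 / 339 = 95.5015.
Contribution = (O − E)²/E = (86 − 95.5015)² / 95.5015 = 0.945.

0.945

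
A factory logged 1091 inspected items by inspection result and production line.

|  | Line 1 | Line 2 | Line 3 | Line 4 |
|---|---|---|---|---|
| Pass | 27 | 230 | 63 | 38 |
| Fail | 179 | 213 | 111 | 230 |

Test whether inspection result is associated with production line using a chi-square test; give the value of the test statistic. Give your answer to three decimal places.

152.753

Row totals: 358, 733. Column totals: 206, 443, 174, 268. Grand total N = 1091.
Expected counts (row total × column total / N):
  Pass, Line 1: 358×206/1091 = 67.5967
  Pass, Line 2: 358×443/1091 = 145.3657
  Pass, Line 3: 358×174/1091 = 57.0962
  Pass, Line 4: 358×268/1091 = 87.9413
  Fail, Line 1: 733×206/1091 = 138.4033
  Fail, Line 2: 733×443/1091 = 297.6343
  Fail, Line 3: 733×174/1091 = 116.9038
  Fail, Line 4: 733×268/1091 = 180.0587
Contributions (O − E)²/E:
  (27 − 67.5967)²/67.5967 = 24.3813
  (230 − 145.3657)²/145.3657 = 49.2755
  (63 − 57.0962)²/57.0962 = 0.6105
  (38 − 87.9413)²/87.9413 = 28.3613
  (179 − 138.4033)²/138.4033 = 11.9079
  (213 − 297.6343)²/297.6343 = 24.0663
  (111 − 116.9038)²/116.9038 = 0.2981
  (230 − 180.0587)²/180.0587 = 13.8518
χ² = 24.3813 + 49.2755 + 0.6105 + 28.3613 + 11.9079 + 24.0663 + 0.2981 + 13.8518 = 152.753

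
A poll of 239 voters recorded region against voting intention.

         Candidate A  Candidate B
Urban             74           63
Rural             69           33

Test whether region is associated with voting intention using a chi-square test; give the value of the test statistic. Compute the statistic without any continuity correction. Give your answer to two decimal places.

Row totals: 137, 102. Column totals: 143, 96. Grand total N = 239.
Expected counts (row total × column total / N):
  Urban, Candidate A: 137×143/239 = 81.971
  Urban, Candidate B: 137×96/239 = 55.029
  Rural, Candidate A: 102×143/239 = 61.029
  Rural, Candidate B: 102×96/239 = 40.971
Contributions (O − E)²/E:
  (74 − 81.971)²/81.971 = 0.7751
  (63 − 55.029)²/55.029 = 1.1546
  (69 − 61.029)²/61.029 = 1.0411
  (33 − 40.971)²/40.971 = 1.5508
χ² = 0.7751 + 1.1546 + 1.0411 + 1.5508 = 4.52

4.52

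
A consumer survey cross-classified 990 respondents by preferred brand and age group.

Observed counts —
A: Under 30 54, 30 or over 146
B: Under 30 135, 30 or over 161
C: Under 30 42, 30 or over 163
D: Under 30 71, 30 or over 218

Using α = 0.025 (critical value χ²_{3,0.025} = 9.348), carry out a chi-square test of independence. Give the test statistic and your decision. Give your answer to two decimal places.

47.52; reject H₀

Row totals: 200, 296, 205, 289. Column totals: 302, 688. Grand total N = 990.
Expected counts (row total × column total / N):
  A, Under 30: 200×302/990 = 61.010
  A, 30 or over: 200×688/990 = 138.990
  B, Under 30: 296×302/990 = 90.295
  B, 30 or over: 296×688/990 = 205.705
  C, Under 30: 205×302/990 = 62.535
  C, 30 or over: 205×688/990 = 142.465
  D, Under 30: 289×302/990 = 88.160
  D, 30 or over: 289×688/990 = 200.840
Contributions (O − E)²/E:
  (54 − 61.010)²/61.010 = 0.8054
  (146 − 138.990)²/138.990 = 0.3536
  (135 − 90.295)²/90.295 = 22.1334
  (161 − 205.705)²/205.705 = 9.7155
  (42 − 62.535)²/62.535 = 6.7432
  (163 − 142.465)²/142.465 = 2.9599
  (71 − 88.160)²/88.160 = 3.3401
  (218 − 200.840)²/200.840 = 1.4662
χ² = 0.8054 + 0.3536 + 22.1334 + 9.7155 + 6.7432 + 2.9599 + 3.3401 + 1.4662 = 47.52
df = (4−1)(2−1) = 3. Since 47.52 > 9.348, reject the null hypothesis of independence at α = 0.025.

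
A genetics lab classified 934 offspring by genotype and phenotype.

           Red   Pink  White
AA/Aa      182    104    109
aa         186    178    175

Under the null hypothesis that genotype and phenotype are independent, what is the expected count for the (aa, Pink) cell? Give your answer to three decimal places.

162.739

Row total (aa) = 539; column total (Pink) = 282; grand total N = 934.
Expected count = (row total × column total) / N = 539 × 282 / 934 = 162.739.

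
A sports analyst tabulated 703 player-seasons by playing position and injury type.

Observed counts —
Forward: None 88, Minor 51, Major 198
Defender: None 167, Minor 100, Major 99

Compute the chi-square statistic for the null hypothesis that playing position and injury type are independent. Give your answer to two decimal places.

Row totals: 337, 366. Column totals: 255, 151, 297. Grand total N = 703.
Expected counts (row total × column total / N):
  Forward, None: 337×255/703 = 122.240
  Forward, Minor: 337×151/703 = 72.385
  Forward, Major: 337×297/703 = 142.374
  Defender, None: 366×255/703 = 132.760
  Defender, Minor: 366×151/703 = 78.615
  Defender, Major: 366×297/703 = 154.626
Contributions (O − E)²/E:
  (88 − 122.240)²/122.240 = 9.5908
  (51 − 72.385)²/72.385 = 6.3179
  (198 − 142.374)²/142.374 = 21.7333
  (167 − 132.760)²/132.760 = 8.8308
  (100 − 78.615)²/78.615 = 5.8172
  (99 − 154.626)²/154.626 = 20.0112
χ² = 9.5908 + 6.3179 + 21.7333 + 8.8308 + 5.8172 + 20.0112 = 72.30

72.30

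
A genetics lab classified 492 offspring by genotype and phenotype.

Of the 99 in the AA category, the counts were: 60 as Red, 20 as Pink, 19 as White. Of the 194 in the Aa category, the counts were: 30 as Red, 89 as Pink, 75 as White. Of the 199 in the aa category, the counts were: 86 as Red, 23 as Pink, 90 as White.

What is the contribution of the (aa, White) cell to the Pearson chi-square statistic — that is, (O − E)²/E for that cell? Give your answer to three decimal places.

3.260

Row total (aa) = 199; column total (White) = 184; N = 492.
Expected count E = 199 × 184 / 492 = 74.4228.
Contribution = (O − E)²/E = (90 − 74.4228)² / 74.4228 = 3.260.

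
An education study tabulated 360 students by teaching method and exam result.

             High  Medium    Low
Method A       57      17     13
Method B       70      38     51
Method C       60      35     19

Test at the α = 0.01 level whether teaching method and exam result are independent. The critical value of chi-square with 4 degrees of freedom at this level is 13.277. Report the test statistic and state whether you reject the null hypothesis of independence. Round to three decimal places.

Row totals: 87, 159, 114. Column totals: 187, 90, 83. Grand total N = 360.
Expected counts (row total × column total / N):
  Method A, High: 87×187/360 = 45.1917
  Method A, Medium: 87×90/360 = 21.7500
  Method A, Low: 87×83/360 = 20.0583
  Method B, High: 159×187/360 = 82.5917
  Method B, Medium: 159×90/360 = 39.7500
  Method B, Low: 159×83/360 = 36.6583
  Method C, High: 114×187/360 = 59.2167
  Method C, Medium: 114×90/360 = 28.5000
  Method C, Low: 114×83/360 = 26.2833
Contributions (O − E)²/E:
  (57 − 45.1917)²/45.1917 = 3.0854
  (17 − 21.7500)²/21.7500 = 1.0374
  (13 − 20.0583)²/20.0583 = 2.4837
  (70 − 82.5917)²/82.5917 = 1.9197
  (38 − 39.7500)²/39.7500 = 0.0770
  (51 − 36.6583)²/36.6583 = 5.6109
  (60 − 59.2167)²/59.2167 = 0.0104
  (35 − 28.5000)²/28.5000 = 1.4825
  (19 − 26.2833)²/26.2833 = 2.0183
χ² = 3.0854 + 1.0374 + 2.4837 + 1.9197 + 0.0770 + 5.6109 + 0.0104 + 1.4825 + 2.0183 = 17.725
df = (3−1)(3−1) = 4. Since 17.725 > 13.277, reject the null hypothesis of independence at α = 0.01.

17.725; reject H₀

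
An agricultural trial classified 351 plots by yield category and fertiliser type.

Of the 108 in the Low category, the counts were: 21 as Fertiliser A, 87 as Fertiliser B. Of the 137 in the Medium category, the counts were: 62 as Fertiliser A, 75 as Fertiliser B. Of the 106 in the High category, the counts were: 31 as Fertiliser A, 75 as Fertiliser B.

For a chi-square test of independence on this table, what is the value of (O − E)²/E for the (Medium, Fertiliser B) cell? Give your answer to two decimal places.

3.31

Row total (Medium) = 137; column total (Fertiliser B) = 237; N = 351.
Expected count E = 137 × 237 / 351 = 92.504.
Contribution = (O − E)²/E = (75 − 92.504)² / 92.504 = 3.31.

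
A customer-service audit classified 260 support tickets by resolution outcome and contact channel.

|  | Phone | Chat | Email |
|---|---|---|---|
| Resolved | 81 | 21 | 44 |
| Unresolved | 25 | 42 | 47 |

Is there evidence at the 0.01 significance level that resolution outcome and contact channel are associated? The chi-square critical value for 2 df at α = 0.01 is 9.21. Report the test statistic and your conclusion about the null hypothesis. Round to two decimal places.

33.25; reject H₀

Row totals: 146, 114. Column totals: 106, 63, 91. Grand total N = 260.
Expected counts (row total × column total / N):
  Resolved, Phone: 146×106/260 = 59.523
  Resolved, Chat: 146×63/260 = 35.377
  Resolved, Email: 146×91/260 = 51.100
  Unresolved, Phone: 114×106/260 = 46.477
  Unresolved, Chat: 114×63/260 = 27.623
  Unresolved, Email: 114×91/260 = 39.900
Contributions (O − E)²/E:
  (81 − 59.523)²/59.523 = 7.7493
  (21 − 35.377)²/35.377 = 5.8427
  (44 − 51.100)²/51.100 = 0.9865
  (25 − 46.477)²/46.477 = 9.9245
  (42 − 27.623)²/27.623 = 7.4828
  (47 − 39.900)²/39.900 = 1.2634
χ² = 7.7493 + 5.8427 + 0.9865 + 9.9245 + 7.4828 + 1.2634 = 33.25
df = (2−1)(3−1) = 2. Since 33.25 > 9.21, reject the null hypothesis of independence at α = 0.01.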